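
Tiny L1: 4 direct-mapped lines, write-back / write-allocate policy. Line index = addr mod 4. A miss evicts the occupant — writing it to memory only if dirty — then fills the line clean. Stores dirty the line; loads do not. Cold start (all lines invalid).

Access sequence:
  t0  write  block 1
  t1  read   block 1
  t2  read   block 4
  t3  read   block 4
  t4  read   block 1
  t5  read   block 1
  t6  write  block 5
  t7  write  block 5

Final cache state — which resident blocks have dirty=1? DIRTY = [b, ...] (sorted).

DIRTY = [5]

  0 | W B1 → L1 miss [D]
  1 | R B1 → L1 hit [D]
  2 | R B4 → L0 miss [-]
  3 | R B4 → L0 hit [-]
  4 | R B1 → L1 hit [D]
  5 | R B1 → L1 hit [D]
  6 | W B5 → L1 miss wb→B1 [D]
  7 | W B5 → L1 hit [D]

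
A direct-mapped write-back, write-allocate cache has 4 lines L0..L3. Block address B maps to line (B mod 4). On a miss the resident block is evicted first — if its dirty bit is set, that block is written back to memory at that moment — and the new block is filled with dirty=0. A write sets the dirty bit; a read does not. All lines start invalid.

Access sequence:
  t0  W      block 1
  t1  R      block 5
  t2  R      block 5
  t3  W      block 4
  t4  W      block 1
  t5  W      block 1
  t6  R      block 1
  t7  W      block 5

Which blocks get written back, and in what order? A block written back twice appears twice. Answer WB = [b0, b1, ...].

WB = [1, 1]

0: W B1 → L1 miss [D]
1: R B5 → L1 miss wb→B1 [-]
2: R B5 → L1 hit [-]
3: W B4 → L0 miss [D]
4: W B1 → L1 miss [D]
5: W B1 → L1 hit [D]
6: R B1 → L1 hit [D]
7: W B5 → L1 miss wb→B1 [D]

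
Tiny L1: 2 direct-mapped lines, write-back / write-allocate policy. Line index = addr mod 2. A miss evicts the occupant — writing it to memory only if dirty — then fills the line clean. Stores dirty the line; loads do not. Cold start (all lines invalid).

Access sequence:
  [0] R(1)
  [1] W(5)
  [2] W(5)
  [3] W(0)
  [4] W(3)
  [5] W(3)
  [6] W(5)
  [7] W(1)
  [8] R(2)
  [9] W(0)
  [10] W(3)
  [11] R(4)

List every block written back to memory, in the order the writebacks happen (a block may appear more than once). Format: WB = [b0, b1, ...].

WB = [5, 3, 5, 0, 1, 0]

0: R B1 → L1 miss [-]
1: W B5 → L1 miss [D]
2: W B5 → L1 hit [D]
3: W B0 → L0 miss [D]
4: W B3 → L1 miss wb→B5 [D]
5: W B3 → L1 hit [D]
6: W B5 → L1 miss wb→B3 [D]
7: W B1 → L1 miss wb→B5 [D]
8: R B2 → L0 miss wb→B0 [-]
9: W B0 → L0 miss [D]
10: W B3 → L1 miss wb→B1 [D]
11: R B4 → L0 miss wb→B0 [-]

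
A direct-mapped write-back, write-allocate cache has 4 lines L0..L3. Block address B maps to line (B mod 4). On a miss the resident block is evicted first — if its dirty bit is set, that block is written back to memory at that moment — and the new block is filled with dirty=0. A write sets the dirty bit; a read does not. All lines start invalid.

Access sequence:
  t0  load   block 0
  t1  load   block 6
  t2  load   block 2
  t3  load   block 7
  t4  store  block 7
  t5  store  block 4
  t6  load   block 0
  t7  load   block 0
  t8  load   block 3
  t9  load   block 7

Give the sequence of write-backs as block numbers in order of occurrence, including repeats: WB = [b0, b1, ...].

0: R B0 → L0 miss [-]
1: R B6 → L2 miss [-]
2: R B2 → L2 miss [-]
3: R B7 → L3 miss [-]
4: W B7 → L3 hit [D]
5: W B4 → L0 miss [D]
6: R B0 → L0 miss wb→B4 [-]
7: R B0 → L0 hit [-]
8: R B3 → L3 miss wb→B7 [-]
9: R B7 → L3 miss [-]

WB = [4, 7]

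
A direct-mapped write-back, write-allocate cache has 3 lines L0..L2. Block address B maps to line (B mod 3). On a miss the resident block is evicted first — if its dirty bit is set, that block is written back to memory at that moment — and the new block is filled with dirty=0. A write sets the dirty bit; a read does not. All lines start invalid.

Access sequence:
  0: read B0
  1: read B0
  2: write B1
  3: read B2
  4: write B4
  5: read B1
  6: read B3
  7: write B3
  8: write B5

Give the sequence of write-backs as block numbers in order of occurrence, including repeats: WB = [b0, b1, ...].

0: R B0 -> L0 miss  d=-]
1: R B0 -> L0 hit  d=-]
2: W B1 -> L1 miss  d=D]
3: R B2 -> L2 miss  d=-]
4: W B4 -> L1 miss wb->B1  d=D]
5: R B1 -> L1 miss wb->B4  d=-]
6: R B3 -> L0 miss  d=-]
7: W B3 -> L0 hit  d=D]
8: W B5 -> L2 miss  d=D]

WB = [1, 4]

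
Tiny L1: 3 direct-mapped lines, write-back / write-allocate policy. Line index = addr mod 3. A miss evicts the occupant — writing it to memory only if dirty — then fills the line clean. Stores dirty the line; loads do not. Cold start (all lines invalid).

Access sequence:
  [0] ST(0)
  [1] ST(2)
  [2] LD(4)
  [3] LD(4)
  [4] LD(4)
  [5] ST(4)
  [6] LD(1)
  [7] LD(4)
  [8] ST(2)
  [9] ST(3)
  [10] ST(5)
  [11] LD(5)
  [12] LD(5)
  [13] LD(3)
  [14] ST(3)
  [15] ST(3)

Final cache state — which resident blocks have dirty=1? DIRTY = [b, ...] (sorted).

  0 | W B0 → L0 miss [D]
  1 | W B2 → L2 miss [D]
  2 | R B4 → L1 miss [-]
  3 | R B4 → L1 hit [-]
  4 | R B4 → L1 hit [-]
  5 | W B4 → L1 hit [D]
  6 | R B1 → L1 miss wb→B4 [-]
  7 | R B4 → L1 miss [-]
  8 | W B2 → L2 hit [D]
  9 | W B3 → L0 miss wb→B0 [D]
  10 | W B5 → L2 miss wb→B2 [D]
  11 | R B5 → L2 hit [D]
  12 | R B5 → L2 hit [D]
  13 | R B3 → L0 hit [D]
  14 | W B3 → L0 hit [D]
  15 | W B3 → L0 hit [D]

DIRTY = [3, 5]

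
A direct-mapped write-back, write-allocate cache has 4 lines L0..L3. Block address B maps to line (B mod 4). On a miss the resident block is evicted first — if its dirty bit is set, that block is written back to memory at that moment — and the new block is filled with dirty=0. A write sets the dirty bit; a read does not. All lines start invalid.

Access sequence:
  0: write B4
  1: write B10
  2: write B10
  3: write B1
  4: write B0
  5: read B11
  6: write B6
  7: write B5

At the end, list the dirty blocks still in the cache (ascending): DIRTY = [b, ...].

DIRTY = [0, 5, 6]

0: W B4 → L0 miss [D]
1: W B10 → L2 miss [D]
2: W B10 → L2 hit [D]
3: W B1 → L1 miss [D]
4: W B0 → L0 miss wb→B4 [D]
5: R B11 → L3 miss [-]
6: W B6 → L2 miss wb→B10 [D]
7: W B5 → L1 miss wb→B1 [D]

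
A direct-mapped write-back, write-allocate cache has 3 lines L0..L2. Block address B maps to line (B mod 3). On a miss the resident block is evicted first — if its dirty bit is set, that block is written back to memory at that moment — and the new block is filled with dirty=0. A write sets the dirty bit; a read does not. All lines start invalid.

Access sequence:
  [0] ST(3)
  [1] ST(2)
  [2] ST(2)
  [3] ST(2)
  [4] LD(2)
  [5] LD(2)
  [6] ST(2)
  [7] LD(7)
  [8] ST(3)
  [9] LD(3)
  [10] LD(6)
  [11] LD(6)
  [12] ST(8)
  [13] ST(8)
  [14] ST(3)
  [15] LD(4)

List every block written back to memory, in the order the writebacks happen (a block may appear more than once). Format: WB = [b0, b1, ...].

0: W B3 -> L0 miss  d=D]
1: W B2 -> L2 miss  d=D]
2: W B2 -> L2 hit  d=D]
3: W B2 -> L2 hit  d=D]
4: R B2 -> L2 hit  d=D]
5: R B2 -> L2 hit  d=D]
6: W B2 -> L2 hit  d=D]
7: R B7 -> L1 miss  d=-]
8: W B3 -> L0 hit  d=D]
9: R B3 -> L0 hit  d=D]
10: R B6 -> L0 miss wb->B3  d=-]
11: R B6 -> L0 hit  d=-]
12: W B8 -> L2 miss wb->B2  d=D]
13: W B8 -> L2 hit  d=D]
14: W B3 -> L0 miss  d=D]
15: R B4 -> L1 miss  d=-]

WB = [3, 2]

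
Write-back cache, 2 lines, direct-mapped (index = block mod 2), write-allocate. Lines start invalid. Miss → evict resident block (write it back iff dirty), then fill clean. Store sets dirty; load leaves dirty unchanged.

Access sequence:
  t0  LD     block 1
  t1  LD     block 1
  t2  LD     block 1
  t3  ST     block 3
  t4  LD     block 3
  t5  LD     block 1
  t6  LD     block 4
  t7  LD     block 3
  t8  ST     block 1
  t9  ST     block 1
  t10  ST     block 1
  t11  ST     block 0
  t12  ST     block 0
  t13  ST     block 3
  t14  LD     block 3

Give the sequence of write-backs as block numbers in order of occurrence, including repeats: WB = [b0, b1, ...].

WB = [3, 1]

  0 | R B1 → L1 miss [-]
  1 | R B1 → L1 hit [-]
  2 | R B1 → L1 hit [-]
  3 | W B3 → L1 miss [D]
  4 | R B3 → L1 hit [D]
  5 | R B1 → L1 miss wb→B3 [-]
  6 | R B4 → L0 miss [-]
  7 | R B3 → L1 miss [-]
  8 | W B1 → L1 miss [D]
  9 | W B1 → L1 hit [D]
  10 | W B1 → L1 hit [D]
  11 | W B0 → L0 miss [D]
  12 | W B0 → L0 hit [D]
  13 | W B3 → L1 miss wb→B1 [D]
  14 | R B3 → L1 hit [D]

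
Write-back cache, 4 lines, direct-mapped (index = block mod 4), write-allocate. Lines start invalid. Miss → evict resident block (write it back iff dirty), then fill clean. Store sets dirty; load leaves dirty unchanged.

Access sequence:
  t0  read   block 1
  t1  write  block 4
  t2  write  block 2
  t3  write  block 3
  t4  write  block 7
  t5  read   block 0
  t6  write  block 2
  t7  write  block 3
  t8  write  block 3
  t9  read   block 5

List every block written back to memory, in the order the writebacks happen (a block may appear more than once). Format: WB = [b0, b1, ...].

  0 | R B1 → L1 miss [-]
  1 | W B4 → L0 miss [D]
  2 | W B2 → L2 miss [D]
  3 | W B3 → L3 miss [D]
  4 | W B7 → L3 miss wb→B3 [D]
  5 | R B0 → L0 miss wb→B4 [-]
  6 | W B2 → L2 hit [D]
  7 | W B3 → L3 miss wb→B7 [D]
  8 | W B3 → L3 hit [D]
  9 | R B5 → L1 miss [-]

WB = [3, 4, 7]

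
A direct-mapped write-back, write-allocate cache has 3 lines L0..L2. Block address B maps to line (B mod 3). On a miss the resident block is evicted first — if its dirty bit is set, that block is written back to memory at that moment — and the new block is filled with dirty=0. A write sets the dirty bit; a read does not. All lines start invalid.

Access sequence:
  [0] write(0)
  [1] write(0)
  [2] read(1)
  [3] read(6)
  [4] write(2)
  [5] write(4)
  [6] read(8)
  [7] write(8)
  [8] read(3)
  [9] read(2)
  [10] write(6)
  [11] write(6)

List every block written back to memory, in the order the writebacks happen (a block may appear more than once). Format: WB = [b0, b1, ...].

WB = [0, 2, 8]

0: W B0 → L0 miss [D]
1: W B0 → L0 hit [D]
2: R B1 → L1 miss [-]
3: R B6 → L0 miss wb→B0 [-]
4: W B2 → L2 miss [D]
5: W B4 → L1 miss [D]
6: R B8 → L2 miss wb→B2 [-]
7: W B8 → L2 hit [D]
8: R B3 → L0 miss [-]
9: R B2 → L2 miss wb→B8 [-]
10: W B6 → L0 miss [D]
11: W B6 → L0 hit [D]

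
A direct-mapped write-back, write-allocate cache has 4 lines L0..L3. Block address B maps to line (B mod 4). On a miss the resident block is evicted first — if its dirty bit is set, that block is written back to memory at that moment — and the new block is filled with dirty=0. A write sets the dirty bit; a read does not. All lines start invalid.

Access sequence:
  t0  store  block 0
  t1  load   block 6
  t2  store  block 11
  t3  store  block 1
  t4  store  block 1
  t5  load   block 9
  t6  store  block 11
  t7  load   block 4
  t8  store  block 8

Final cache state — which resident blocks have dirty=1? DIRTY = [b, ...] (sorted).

DIRTY = [8, 11]

0: W B0 → L0 miss [D]
1: R B6 → L2 miss [-]
2: W B11 → L3 miss [D]
3: W B1 → L1 miss [D]
4: W B1 → L1 hit [D]
5: R B9 → L1 miss wb→B1 [-]
6: W B11 → L3 hit [D]
7: R B4 → L0 miss wb→B0 [-]
8: W B8 → L0 miss [D]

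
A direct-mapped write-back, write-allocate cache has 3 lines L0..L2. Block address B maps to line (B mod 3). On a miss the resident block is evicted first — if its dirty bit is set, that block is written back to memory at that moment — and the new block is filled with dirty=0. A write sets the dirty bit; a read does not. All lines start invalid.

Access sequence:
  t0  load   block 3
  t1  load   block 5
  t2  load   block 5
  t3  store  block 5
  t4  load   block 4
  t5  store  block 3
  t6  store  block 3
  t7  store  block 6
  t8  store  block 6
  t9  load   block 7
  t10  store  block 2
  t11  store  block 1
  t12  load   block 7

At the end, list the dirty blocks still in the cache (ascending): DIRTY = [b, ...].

0: R B3 -> L0 miss  d=-]
1: R B5 -> L2 miss  d=-]
2: R B5 -> L2 hit  d=-]
3: W B5 -> L2 hit  d=D]
4: R B4 -> L1 miss  d=-]
5: W B3 -> L0 hit  d=D]
6: W B3 -> L0 hit  d=D]
7: W B6 -> L0 miss wb->B3  d=D]
8: W B6 -> L0 hit  d=D]
9: R B7 -> L1 miss  d=-]
10: W B2 -> L2 miss wb->B5  d=D]
11: W B1 -> L1 miss  d=D]
12: R B7 -> L1 miss wb->B1  d=-]

DIRTY = [2, 6]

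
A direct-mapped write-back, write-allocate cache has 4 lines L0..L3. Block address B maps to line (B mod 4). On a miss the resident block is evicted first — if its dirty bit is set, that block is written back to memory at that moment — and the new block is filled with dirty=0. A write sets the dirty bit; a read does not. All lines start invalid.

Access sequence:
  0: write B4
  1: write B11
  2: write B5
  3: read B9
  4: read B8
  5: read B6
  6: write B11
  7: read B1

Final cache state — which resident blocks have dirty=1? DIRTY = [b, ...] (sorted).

DIRTY = [11]

  0 | W B4 → L0 miss [D]
  1 | W B11 → L3 miss [D]
  2 | W B5 → L1 miss [D]
  3 | R B9 → L1 miss wb→B5 [-]
  4 | R B8 → L0 miss wb→B4 [-]
  5 | R B6 → L2 miss [-]
  6 | W B11 → L3 hit [D]
  7 | R B1 → L1 miss [-]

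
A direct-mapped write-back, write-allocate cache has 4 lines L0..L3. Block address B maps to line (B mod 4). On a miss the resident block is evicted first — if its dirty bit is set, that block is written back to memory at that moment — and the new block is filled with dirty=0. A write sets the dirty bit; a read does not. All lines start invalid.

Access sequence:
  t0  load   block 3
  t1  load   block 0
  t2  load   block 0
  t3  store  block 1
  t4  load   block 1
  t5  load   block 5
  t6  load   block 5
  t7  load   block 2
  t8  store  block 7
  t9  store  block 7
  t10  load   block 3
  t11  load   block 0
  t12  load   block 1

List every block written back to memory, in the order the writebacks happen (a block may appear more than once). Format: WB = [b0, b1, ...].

  0 | R B3 → L3 miss [-]
  1 | R B0 → L0 miss [-]
  2 | R B0 → L0 hit [-]
  3 | W B1 → L1 miss [D]
  4 | R B1 → L1 hit [D]
  5 | R B5 → L1 miss wb→B1 [-]
  6 | R B5 → L1 hit [-]
  7 | R B2 → L2 miss [-]
  8 | W B7 → L3 miss [D]
  9 | W B7 → L3 hit [D]
  10 | R B3 → L3 miss wb→B7 [-]
  11 | R B0 → L0 hit [-]
  12 | R B1 → L1 miss [-]

WB = [1, 7]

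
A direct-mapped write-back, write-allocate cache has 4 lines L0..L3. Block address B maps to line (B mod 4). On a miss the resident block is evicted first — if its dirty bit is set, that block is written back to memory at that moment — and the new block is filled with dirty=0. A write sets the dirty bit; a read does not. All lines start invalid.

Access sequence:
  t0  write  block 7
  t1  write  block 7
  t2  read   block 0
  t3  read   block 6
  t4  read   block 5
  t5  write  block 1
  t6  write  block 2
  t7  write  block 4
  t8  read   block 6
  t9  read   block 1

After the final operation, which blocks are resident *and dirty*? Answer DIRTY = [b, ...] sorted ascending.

DIRTY = [1, 4, 7]

0: W B7 -> L3 miss  d=D]
1: W B7 -> L3 hit  d=D]
2: R B0 -> L0 miss  d=-]
3: R B6 -> L2 miss  d=-]
4: R B5 -> L1 miss  d=-]
5: W B1 -> L1 miss  d=D]
6: W B2 -> L2 miss  d=D]
7: W B4 -> L0 miss  d=D]
8: R B6 -> L2 miss wb->B2  d=-]
9: R B1 -> L1 hit  d=D]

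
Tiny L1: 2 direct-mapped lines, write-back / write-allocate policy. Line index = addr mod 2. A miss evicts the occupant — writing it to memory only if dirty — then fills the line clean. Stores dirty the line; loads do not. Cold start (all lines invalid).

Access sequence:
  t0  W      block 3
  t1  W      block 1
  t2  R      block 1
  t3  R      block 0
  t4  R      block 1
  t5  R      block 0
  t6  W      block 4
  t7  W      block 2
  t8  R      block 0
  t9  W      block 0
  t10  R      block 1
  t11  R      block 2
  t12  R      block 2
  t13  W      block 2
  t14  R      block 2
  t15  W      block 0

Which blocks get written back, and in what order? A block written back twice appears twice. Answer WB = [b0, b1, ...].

0: W B3 -> L1 miss  d=D]
1: W B1 -> L1 miss wb->B3  d=D]
2: R B1 -> L1 hit  d=D]
3: R B0 -> L0 miss  d=-]
4: R B1 -> L1 hit  d=D]
5: R B0 -> L0 hit  d=-]
6: W B4 -> L0 miss  d=D]
7: W B2 -> L0 miss wb->B4  d=D]
8: R B0 -> L0 miss wb->B2  d=-]
9: W B0 -> L0 hit  d=D]
10: R B1 -> L1 hit  d=D]
11: R B2 -> L0 miss wb->B0  d=-]
12: R B2 -> L0 hit  d=-]
13: W B2 -> L0 hit  d=D]
14: R B2 -> L0 hit  d=D]
15: W B0 -> L0 miss wb->B2  d=D]

WB = [3, 4, 2, 0, 2]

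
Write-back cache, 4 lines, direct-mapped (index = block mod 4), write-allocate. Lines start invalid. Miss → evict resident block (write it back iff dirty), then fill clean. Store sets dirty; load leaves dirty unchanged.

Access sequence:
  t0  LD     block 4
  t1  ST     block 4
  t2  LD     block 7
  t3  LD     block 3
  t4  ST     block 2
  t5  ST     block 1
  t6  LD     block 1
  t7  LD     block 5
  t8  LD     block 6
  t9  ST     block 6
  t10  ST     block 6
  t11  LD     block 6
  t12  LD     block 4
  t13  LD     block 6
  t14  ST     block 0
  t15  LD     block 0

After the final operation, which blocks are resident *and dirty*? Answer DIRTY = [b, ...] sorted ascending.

  0 | R B4 → L0 miss [-]
  1 | W B4 → L0 hit [D]
  2 | R B7 → L3 miss [-]
  3 | R B3 → L3 miss [-]
  4 | W B2 → L2 miss [D]
  5 | W B1 → L1 miss [D]
  6 | R B1 → L1 hit [D]
  7 | R B5 → L1 miss wb→B1 [-]
  8 | R B6 → L2 miss wb→B2 [-]
  9 | W B6 → L2 hit [D]
  10 | W B6 → L2 hit [D]
  11 | R B6 → L2 hit [D]
  12 | R B4 → L0 hit [D]
  13 | R B6 → L2 hit [D]
  14 | W B0 → L0 miss wb→B4 [D]
  15 | R B0 → L0 hit [D]

DIRTY = [0, 6]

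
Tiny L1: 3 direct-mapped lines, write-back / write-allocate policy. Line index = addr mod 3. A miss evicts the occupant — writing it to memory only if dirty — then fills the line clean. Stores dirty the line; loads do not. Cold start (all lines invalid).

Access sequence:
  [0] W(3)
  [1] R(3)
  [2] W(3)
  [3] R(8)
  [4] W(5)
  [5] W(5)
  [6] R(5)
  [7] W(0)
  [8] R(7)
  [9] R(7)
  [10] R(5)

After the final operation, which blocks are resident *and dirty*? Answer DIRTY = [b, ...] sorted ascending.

DIRTY = [0, 5]

  0 | W B3 → L0 miss [D]
  1 | R B3 → L0 hit [D]
  2 | W B3 → L0 hit [D]
  3 | R B8 → L2 miss [-]
  4 | W B5 → L2 miss [D]
  5 | W B5 → L2 hit [D]
  6 | R B5 → L2 hit [D]
  7 | W B0 → L0 miss wb→B3 [D]
  8 | R B7 → L1 miss [-]
  9 | R B7 → L1 hit [-]
  10 | R B5 → L2 hit [D]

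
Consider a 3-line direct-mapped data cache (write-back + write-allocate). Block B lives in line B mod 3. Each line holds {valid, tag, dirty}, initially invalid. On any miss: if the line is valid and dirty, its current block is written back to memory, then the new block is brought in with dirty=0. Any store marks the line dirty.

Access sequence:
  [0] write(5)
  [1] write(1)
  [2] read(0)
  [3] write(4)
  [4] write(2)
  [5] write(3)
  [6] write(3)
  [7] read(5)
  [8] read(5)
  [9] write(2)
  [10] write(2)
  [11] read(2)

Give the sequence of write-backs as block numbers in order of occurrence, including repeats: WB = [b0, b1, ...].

WB = [1, 5, 2]

  0 | W B5 → L2 miss [D]
  1 | W B1 → L1 miss [D]
  2 | R B0 → L0 miss [-]
  3 | W B4 → L1 miss wb→B1 [D]
  4 | W B2 → L2 miss wb→B5 [D]
  5 | W B3 → L0 miss [D]
  6 | W B3 → L0 hit [D]
  7 | R B5 → L2 miss wb→B2 [-]
  8 | R B5 → L2 hit [-]
  9 | W B2 → L2 miss [D]
  10 | W B2 → L2 hit [D]
  11 | R B2 → L2 hit [D]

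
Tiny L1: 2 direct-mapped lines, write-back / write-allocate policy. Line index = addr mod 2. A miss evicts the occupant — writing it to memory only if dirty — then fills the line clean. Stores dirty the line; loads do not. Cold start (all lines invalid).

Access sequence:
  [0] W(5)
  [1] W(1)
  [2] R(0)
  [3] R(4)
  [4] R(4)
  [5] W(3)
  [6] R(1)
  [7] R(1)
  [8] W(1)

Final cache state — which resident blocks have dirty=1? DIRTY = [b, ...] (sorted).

0: W B5 → L1 miss [D]
1: W B1 → L1 miss wb→B5 [D]
2: R B0 → L0 miss [-]
3: R B4 → L0 miss [-]
4: R B4 → L0 hit [-]
5: W B3 → L1 miss wb→B1 [D]
6: R B1 → L1 miss wb→B3 [-]
7: R B1 → L1 hit [-]
8: W B1 → L1 hit [D]

DIRTY = [1]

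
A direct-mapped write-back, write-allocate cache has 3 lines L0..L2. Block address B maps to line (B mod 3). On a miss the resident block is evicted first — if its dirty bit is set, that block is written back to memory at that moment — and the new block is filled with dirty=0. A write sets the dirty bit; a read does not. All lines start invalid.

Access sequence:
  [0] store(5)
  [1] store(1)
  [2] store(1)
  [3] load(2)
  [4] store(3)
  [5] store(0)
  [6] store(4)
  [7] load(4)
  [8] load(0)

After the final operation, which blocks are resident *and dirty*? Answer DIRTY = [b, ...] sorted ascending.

0: W B5 -> L2 miss  d=D]
1: W B1 -> L1 miss  d=D]
2: W B1 -> L1 hit  d=D]
3: R B2 -> L2 miss wb->B5  d=-]
4: W B3 -> L0 miss  d=D]
5: W B0 -> L0 miss wb->B3  d=D]
6: W B4 -> L1 miss wb->B1  d=D]
7: R B4 -> L1 hit  d=D]
8: R B0 -> L0 hit  d=D]

DIRTY = [0, 4]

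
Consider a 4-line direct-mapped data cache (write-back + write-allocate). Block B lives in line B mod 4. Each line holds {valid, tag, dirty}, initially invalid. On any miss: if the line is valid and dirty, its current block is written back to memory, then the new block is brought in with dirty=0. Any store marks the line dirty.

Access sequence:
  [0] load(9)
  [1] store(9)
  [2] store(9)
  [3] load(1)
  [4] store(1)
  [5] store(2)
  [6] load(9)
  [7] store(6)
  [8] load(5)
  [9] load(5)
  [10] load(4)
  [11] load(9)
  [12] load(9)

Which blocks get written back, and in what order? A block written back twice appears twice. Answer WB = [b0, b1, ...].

WB = [9, 1, 2]

  0 | R B9 → L1 miss [-]
  1 | W B9 → L1 hit [D]
  2 | W B9 → L1 hit [D]
  3 | R B1 → L1 miss wb→B9 [-]
  4 | W B1 → L1 hit [D]
  5 | W B2 → L2 miss [D]
  6 | R B9 → L1 miss wb→B1 [-]
  7 | W B6 → L2 miss wb→B2 [D]
  8 | R B5 → L1 miss [-]
  9 | R B5 → L1 hit [-]
  10 | R B4 → L0 miss [-]
  11 | R B9 → L1 miss [-]
  12 | R B9 → L1 hit [-]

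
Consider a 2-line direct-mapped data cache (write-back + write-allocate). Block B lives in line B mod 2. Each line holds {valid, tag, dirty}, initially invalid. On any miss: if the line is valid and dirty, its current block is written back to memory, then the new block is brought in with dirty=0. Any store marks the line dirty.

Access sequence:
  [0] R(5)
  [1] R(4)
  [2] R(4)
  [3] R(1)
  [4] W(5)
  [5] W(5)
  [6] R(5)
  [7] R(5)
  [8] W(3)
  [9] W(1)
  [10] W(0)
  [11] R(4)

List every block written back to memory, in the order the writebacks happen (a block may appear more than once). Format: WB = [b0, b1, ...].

WB = [5, 3, 0]

0: R B5 → L1 miss [-]
1: R B4 → L0 miss [-]
2: R B4 → L0 hit [-]
3: R B1 → L1 miss [-]
4: W B5 → L1 miss [D]
5: W B5 → L1 hit [D]
6: R B5 → L1 hit [D]
7: R B5 → L1 hit [D]
8: W B3 → L1 miss wb→B5 [D]
9: W B1 → L1 miss wb→B3 [D]
10: W B0 → L0 miss [D]
11: R B4 → L0 miss wb→B0 [-]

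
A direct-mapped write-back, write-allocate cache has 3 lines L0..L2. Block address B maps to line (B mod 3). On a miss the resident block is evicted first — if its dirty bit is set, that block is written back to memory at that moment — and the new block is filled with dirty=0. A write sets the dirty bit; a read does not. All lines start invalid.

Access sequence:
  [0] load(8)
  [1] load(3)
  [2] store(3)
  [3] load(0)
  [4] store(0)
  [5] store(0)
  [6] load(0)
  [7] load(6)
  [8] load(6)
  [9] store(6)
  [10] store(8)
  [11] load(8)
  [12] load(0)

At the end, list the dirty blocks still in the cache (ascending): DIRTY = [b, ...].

0: R B8 -> L2 miss  d=-]
1: R B3 -> L0 miss  d=-]
2: W B3 -> L0 hit  d=D]
3: R B0 -> L0 miss wb->B3  d=-]
4: W B0 -> L0 hit  d=D]
5: W B0 -> L0 hit  d=D]
6: R B0 -> L0 hit  d=D]
7: R B6 -> L0 miss wb->B0  d=-]
8: R B6 -> L0 hit  d=-]
9: W B6 -> L0 hit  d=D]
10: W B8 -> L2 hit  d=D]
11: R B8 -> L2 hit  d=D]
12: R B0 -> L0 miss wb->B6  d=-]

DIRTY = [8]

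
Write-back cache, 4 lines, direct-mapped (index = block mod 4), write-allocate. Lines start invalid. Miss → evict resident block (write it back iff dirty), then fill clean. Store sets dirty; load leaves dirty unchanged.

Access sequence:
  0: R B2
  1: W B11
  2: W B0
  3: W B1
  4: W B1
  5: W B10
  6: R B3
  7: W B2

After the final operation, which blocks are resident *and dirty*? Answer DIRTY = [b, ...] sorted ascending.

DIRTY = [0, 1, 2]

0: R B2 -> L2 miss  d=-]
1: W B11 -> L3 miss  d=D]
2: W B0 -> L0 miss  d=D]
3: W B1 -> L1 miss  d=D]
4: W B1 -> L1 hit  d=D]
5: W B10 -> L2 miss  d=D]
6: R B3 -> L3 miss wb->B11  d=-]
7: W B2 -> L2 miss wb->B10  d=D]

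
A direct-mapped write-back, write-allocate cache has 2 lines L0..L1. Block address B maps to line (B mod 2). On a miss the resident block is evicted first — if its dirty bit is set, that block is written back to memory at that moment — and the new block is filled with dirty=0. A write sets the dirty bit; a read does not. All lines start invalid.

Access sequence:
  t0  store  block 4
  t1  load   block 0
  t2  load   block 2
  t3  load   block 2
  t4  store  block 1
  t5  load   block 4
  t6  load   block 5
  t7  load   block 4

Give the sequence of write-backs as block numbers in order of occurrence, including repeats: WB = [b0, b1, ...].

WB = [4, 1]

  0 | W B4 → L0 miss [D]
  1 | R B0 → L0 miss wb→B4 [-]
  2 | R B2 → L0 miss [-]
  3 | R B2 → L0 hit [-]
  4 | W B1 → L1 miss [D]
  5 | R B4 → L0 miss [-]
  6 | R B5 → L1 miss wb→B1 [-]
  7 | R B4 → L0 hit [-]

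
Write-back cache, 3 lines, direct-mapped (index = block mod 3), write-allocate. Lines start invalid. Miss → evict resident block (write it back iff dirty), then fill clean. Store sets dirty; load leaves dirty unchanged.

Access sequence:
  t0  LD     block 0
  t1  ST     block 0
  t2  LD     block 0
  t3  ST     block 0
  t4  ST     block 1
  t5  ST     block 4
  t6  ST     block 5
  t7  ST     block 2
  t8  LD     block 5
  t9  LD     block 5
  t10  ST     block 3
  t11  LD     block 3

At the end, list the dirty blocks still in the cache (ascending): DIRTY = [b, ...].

0: R B0 -> L0 miss  d=-]
1: W B0 -> L0 hit  d=D]
2: R B0 -> L0 hit  d=D]
3: W B0 -> L0 hit  d=D]
4: W B1 -> L1 miss  d=D]
5: W B4 -> L1 miss wb->B1  d=D]
6: W B5 -> L2 miss  d=D]
7: W B2 -> L2 miss wb->B5  d=D]
8: R B5 -> L2 miss wb->B2  d=-]
9: R B5 -> L2 hit  d=-]
10: W B3 -> L0 miss wb->B0  d=D]
11: R B3 -> L0 hit  d=D]

DIRTY = [3, 4]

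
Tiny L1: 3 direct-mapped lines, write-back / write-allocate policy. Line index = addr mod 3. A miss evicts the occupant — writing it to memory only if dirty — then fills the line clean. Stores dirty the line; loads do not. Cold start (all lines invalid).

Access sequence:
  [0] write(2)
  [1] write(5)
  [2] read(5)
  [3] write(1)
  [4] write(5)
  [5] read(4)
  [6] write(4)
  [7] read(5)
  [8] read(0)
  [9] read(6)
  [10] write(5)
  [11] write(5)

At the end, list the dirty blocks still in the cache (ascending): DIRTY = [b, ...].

DIRTY = [4, 5]

  0 | W B2 → L2 miss [D]
  1 | W B5 → L2 miss wb→B2 [D]
  2 | R B5 → L2 hit [D]
  3 | W B1 → L1 miss [D]
  4 | W B5 → L2 hit [D]
  5 | R B4 → L1 miss wb→B1 [-]
  6 | W B4 → L1 hit [D]
  7 | R B5 → L2 hit [D]
  8 | R B0 → L0 miss [-]
  9 | R B6 → L0 miss [-]
  10 | W B5 → L2 hit [D]
  11 | W B5 → L2 hit [D]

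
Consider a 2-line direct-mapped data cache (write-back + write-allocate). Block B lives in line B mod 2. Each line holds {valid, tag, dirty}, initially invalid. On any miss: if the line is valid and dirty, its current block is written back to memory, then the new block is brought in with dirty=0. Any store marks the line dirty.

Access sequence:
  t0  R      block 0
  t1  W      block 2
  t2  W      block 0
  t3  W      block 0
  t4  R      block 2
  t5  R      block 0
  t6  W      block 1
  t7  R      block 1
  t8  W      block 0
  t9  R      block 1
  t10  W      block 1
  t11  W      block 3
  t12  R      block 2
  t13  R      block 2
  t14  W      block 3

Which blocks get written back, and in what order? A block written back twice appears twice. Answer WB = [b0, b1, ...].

  0 | R B0 → L0 miss [-]
  1 | W B2 → L0 miss [D]
  2 | W B0 → L0 miss wb→B2 [D]
  3 | W B0 → L0 hit [D]
  4 | R B2 → L0 miss wb→B0 [-]
  5 | R B0 → L0 miss [-]
  6 | W B1 → L1 miss [D]
  7 | R B1 → L1 hit [D]
  8 | W B0 → L0 hit [D]
  9 | R B1 → L1 hit [D]
  10 | W B1 → L1 hit [D]
  11 | W B3 → L1 miss wb→B1 [D]
  12 | R B2 → L0 miss wb→B0 [-]
  13 | R B2 → L0 hit [-]
  14 | W B3 → L1 hit [D]

WB = [2, 0, 1, 0]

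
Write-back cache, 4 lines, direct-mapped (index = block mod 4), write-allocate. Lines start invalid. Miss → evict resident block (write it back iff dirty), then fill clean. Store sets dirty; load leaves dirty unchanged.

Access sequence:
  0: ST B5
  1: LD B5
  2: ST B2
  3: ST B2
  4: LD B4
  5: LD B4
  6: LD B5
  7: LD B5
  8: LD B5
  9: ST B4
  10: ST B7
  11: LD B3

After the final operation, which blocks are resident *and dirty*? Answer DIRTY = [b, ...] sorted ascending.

DIRTY = [2, 4, 5]

  0 | W B5 → L1 miss [D]
  1 | R B5 → L1 hit [D]
  2 | W B2 → L2 miss [D]
  3 | W B2 → L2 hit [D]
  4 | R B4 → L0 miss [-]
  5 | R B4 → L0 hit [-]
  6 | R B5 → L1 hit [D]
  7 | R B5 → L1 hit [D]
  8 | R B5 → L1 hit [D]
  9 | W B4 → L0 hit [D]
  10 | W B7 → L3 miss [D]
  11 | R B3 → L3 miss wb→B7 [-]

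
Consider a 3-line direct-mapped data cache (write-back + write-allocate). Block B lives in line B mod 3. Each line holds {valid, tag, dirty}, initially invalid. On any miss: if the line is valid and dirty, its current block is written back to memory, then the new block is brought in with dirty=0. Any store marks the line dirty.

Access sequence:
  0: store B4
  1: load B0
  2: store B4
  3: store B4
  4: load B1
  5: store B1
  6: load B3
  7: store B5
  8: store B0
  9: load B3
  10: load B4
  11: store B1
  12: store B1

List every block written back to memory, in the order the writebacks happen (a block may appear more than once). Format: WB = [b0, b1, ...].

  0 | W B4 → L1 miss [D]
  1 | R B0 → L0 miss [-]
  2 | W B4 → L1 hit [D]
  3 | W B4 → L1 hit [D]
  4 | R B1 → L1 miss wb→B4 [-]
  5 | W B1 → L1 hit [D]
  6 | R B3 → L0 miss [-]
  7 | W B5 → L2 miss [D]
  8 | W B0 → L0 miss [D]
  9 | R B3 → L0 miss wb→B0 [-]
  10 | R B4 → L1 miss wb→B1 [-]
  11 | W B1 → L1 miss [D]
  12 | W B1 → L1 hit [D]

WB = [4, 0, 1]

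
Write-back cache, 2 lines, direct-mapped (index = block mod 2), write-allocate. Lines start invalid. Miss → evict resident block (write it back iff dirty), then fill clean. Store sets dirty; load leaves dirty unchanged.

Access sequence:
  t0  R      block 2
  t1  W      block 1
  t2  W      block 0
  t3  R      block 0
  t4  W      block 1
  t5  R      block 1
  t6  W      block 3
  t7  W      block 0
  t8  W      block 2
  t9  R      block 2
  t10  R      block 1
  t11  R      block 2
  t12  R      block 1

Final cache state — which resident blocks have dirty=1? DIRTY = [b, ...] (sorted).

DIRTY = [2]

0: R B2 → L0 miss [-]
1: W B1 → L1 miss [D]
2: W B0 → L0 miss [D]
3: R B0 → L0 hit [D]
4: W B1 → L1 hit [D]
5: R B1 → L1 hit [D]
6: W B3 → L1 miss wb→B1 [D]
7: W B0 → L0 hit [D]
8: W B2 → L0 miss wb→B0 [D]
9: R B2 → L0 hit [D]
10: R B1 → L1 miss wb→B3 [-]
11: R B2 → L0 hit [D]
12: R B1 → L1 hit [-]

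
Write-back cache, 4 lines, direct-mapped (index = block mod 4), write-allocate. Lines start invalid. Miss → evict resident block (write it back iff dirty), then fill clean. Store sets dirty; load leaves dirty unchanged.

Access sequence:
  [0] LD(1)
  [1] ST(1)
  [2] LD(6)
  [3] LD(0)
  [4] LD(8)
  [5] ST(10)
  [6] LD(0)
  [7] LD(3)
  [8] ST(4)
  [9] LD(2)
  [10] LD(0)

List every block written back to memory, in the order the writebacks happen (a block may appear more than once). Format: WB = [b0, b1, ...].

  0 | R B1 → L1 miss [-]
  1 | W B1 → L1 hit [D]
  2 | R B6 → L2 miss [-]
  3 | R B0 → L0 miss [-]
  4 | R B8 → L0 miss [-]
  5 | W B10 → L2 miss [D]
  6 | R B0 → L0 miss [-]
  7 | R B3 → L3 miss [-]
  8 | W B4 → L0 miss [D]
  9 | R B2 → L2 miss wb→B10 [-]
  10 | R B0 → L0 miss wb→B4 [-]

WB = [10, 4]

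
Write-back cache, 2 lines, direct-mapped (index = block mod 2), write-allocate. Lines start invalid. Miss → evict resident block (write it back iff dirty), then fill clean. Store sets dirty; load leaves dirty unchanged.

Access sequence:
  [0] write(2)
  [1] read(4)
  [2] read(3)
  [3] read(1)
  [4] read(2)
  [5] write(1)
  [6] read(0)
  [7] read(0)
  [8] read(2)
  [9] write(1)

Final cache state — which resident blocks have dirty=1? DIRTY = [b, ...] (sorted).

DIRTY = [1]

0: W B2 -> L0 miss  d=D]
1: R B4 -> L0 miss wb->B2  d=-]
2: R B3 -> L1 miss  d=-]
3: R B1 -> L1 miss  d=-]
4: R B2 -> L0 miss  d=-]
5: W B1 -> L1 hit  d=D]
6: R B0 -> L0 miss  d=-]
7: R B0 -> L0 hit  d=-]
8: R B2 -> L0 miss  d=-]
9: W B1 -> L1 hit  d=D]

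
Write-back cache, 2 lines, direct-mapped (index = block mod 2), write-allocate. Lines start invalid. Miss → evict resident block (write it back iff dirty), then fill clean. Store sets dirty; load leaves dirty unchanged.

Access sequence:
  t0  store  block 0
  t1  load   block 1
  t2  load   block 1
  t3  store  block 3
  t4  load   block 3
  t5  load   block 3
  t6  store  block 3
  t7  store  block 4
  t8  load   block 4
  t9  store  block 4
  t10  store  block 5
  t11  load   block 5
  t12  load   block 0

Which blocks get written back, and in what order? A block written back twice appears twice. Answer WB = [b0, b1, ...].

WB = [0, 3, 4]

0: W B0 → L0 miss [D]
1: R B1 → L1 miss [-]
2: R B1 → L1 hit [-]
3: W B3 → L1 miss [D]
4: R B3 → L1 hit [D]
5: R B3 → L1 hit [D]
6: W B3 → L1 hit [D]
7: W B4 → L0 miss wb→B0 [D]
8: R B4 → L0 hit [D]
9: W B4 → L0 hit [D]
10: W B5 → L1 miss wb→B3 [D]
11: R B5 → L1 hit [D]
12: R B0 → L0 miss wb→B4 [-]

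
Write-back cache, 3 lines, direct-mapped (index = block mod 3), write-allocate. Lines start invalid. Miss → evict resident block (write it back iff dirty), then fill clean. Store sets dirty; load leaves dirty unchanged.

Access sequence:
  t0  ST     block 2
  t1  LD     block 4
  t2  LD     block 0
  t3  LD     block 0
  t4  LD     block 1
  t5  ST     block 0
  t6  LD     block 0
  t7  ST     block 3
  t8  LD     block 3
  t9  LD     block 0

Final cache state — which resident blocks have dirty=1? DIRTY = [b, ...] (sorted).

DIRTY = [2]

  0 | W B2 → L2 miss [D]
  1 | R B4 → L1 miss [-]
  2 | R B0 → L0 miss [-]
  3 | R B0 → L0 hit [-]
  4 | R B1 → L1 miss [-]
  5 | W B0 → L0 hit [D]
  6 | R B0 → L0 hit [D]
  7 | W B3 → L0 miss wb→B0 [D]
  8 | R B3 → L0 hit [D]
  9 | R B0 → L0 miss wb→B3 [-]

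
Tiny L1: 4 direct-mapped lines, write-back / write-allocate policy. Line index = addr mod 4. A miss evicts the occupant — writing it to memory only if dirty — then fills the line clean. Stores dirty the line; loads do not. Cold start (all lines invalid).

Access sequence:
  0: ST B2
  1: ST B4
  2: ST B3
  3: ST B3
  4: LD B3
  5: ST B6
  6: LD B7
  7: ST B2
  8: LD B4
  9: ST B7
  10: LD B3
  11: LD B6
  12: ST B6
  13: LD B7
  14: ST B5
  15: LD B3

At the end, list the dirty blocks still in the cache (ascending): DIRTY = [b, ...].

  0 | W B2 → L2 miss [D]
  1 | W B4 → L0 miss [D]
  2 | W B3 → L3 miss [D]
  3 | W B3 → L3 hit [D]
  4 | R B3 → L3 hit [D]
  5 | W B6 → L2 miss wb→B2 [D]
  6 | R B7 → L3 miss wb→B3 [-]
  7 | W B2 → L2 miss wb→B6 [D]
  8 | R B4 → L0 hit [D]
  9 | W B7 → L3 hit [D]
  10 | R B3 → L3 miss wb→B7 [-]
  11 | R B6 → L2 miss wb→B2 [-]
  12 | W B6 → L2 hit [D]
  13 | R B7 → L3 miss [-]
  14 | W B5 → L1 miss [D]
  15 | R B3 → L3 miss [-]

DIRTY = [4, 5, 6]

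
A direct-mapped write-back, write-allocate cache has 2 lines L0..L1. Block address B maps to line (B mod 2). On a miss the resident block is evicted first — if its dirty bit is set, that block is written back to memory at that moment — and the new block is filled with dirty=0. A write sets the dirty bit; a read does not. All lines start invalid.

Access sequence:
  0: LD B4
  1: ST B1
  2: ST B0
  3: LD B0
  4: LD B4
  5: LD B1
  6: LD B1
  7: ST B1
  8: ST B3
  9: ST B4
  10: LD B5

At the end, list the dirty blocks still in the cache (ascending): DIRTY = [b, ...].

DIRTY = [4]

0: R B4 -> L0 miss  d=-]
1: W B1 -> L1 miss  d=D]
2: W B0 -> L0 miss  d=D]
3: R B0 -> L0 hit  d=D]
4: R B4 -> L0 miss wb->B0  d=-]
5: R B1 -> L1 hit  d=D]
6: R B1 -> L1 hit  d=D]
7: W B1 -> L1 hit  d=D]
8: W B3 -> L1 miss wb->B1  d=D]
9: W B4 -> L0 hit  d=D]
10: R B5 -> L1 miss wb->B3  d=-]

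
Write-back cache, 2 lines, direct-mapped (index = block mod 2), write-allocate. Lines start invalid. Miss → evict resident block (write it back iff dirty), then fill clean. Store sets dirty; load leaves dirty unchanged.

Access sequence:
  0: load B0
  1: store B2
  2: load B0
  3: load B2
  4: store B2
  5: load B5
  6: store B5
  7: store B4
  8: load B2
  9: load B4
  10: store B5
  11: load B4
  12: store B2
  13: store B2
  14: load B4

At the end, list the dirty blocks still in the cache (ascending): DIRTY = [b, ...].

  0 | R B0 → L0 miss [-]
  1 | W B2 → L0 miss [D]
  2 | R B0 → L0 miss wb→B2 [-]
  3 | R B2 → L0 miss [-]
  4 | W B2 → L0 hit [D]
  5 | R B5 → L1 miss [-]
  6 | W B5 → L1 hit [D]
  7 | W B4 → L0 miss wb→B2 [D]
  8 | R B2 → L0 miss wb→B4 [-]
  9 | R B4 → L0 miss [-]
  10 | W B5 → L1 hit [D]
  11 | R B4 → L0 hit [-]
  12 | W B2 → L0 miss [D]
  13 | W B2 → L0 hit [D]
  14 | R B4 → L0 miss wb→B2 [-]

DIRTY = [5]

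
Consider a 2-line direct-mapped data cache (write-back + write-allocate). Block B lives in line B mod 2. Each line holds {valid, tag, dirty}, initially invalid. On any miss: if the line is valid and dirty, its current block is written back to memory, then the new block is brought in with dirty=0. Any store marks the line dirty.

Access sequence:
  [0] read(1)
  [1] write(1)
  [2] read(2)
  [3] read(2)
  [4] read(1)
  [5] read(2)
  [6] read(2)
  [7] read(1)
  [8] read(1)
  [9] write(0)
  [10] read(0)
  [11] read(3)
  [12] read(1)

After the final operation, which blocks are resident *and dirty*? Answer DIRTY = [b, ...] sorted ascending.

0: R B1 -> L1 miss  d=-]
1: W B1 -> L1 hit  d=D]
2: R B2 -> L0 miss  d=-]
3: R B2 -> L0 hit  d=-]
4: R B1 -> L1 hit  d=D]
5: R B2 -> L0 hit  d=-]
6: R B2 -> L0 hit  d=-]
7: R B1 -> L1 hit  d=D]
8: R B1 -> L1 hit  d=D]
9: W B0 -> L0 miss  d=D]
10: R B0 -> L0 hit  d=D]
11: R B3 -> L1 miss wb->B1  d=-]
12: R B1 -> L1 miss  d=-]

DIRTY = [0]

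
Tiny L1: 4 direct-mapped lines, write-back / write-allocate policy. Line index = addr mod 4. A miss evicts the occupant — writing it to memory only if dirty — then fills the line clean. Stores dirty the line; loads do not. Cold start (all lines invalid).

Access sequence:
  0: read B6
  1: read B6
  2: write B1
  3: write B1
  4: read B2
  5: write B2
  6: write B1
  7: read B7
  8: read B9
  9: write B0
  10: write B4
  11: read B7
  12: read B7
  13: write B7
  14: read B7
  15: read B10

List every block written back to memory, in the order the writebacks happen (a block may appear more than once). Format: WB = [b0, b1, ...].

WB = [1, 0, 2]

0: R B6 -> L2 miss  d=-]
1: R B6 -> L2 hit  d=-]
2: W B1 -> L1 miss  d=D]
3: W B1 -> L1 hit  d=D]
4: R B2 -> L2 miss  d=-]
5: W B2 -> L2 hit  d=D]
6: W B1 -> L1 hit  d=D]
7: R B7 -> L3 miss  d=-]
8: R B9 -> L1 miss wb->B1  d=-]
9: W B0 -> L0 miss  d=D]
10: W B4 -> L0 miss wb->B0  d=D]
11: R B7 -> L3 hit  d=-]
12: R B7 -> L3 hit  d=-]
13: W B7 -> L3 hit  d=D]
14: R B7 -> L3 hit  d=D]
15: R B10 -> L2 miss wb->B2  d=-]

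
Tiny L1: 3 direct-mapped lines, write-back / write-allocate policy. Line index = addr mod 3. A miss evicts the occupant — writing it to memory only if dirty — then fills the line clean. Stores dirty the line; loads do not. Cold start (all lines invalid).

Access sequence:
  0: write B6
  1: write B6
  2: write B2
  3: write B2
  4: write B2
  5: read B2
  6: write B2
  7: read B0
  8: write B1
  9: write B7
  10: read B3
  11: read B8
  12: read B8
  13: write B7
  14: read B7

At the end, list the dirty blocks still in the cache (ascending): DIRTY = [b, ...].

0: W B6 → L0 miss [D]
1: W B6 → L0 hit [D]
2: W B2 → L2 miss [D]
3: W B2 → L2 hit [D]
4: W B2 → L2 hit [D]
5: R B2 → L2 hit [D]
6: W B2 → L2 hit [D]
7: R B0 → L0 miss wb→B6 [-]
8: W B1 → L1 miss [D]
9: W B7 → L1 miss wb→B1 [D]
10: R B3 → L0 miss [-]
11: R B8 → L2 miss wb→B2 [-]
12: R B8 → L2 hit [-]
13: W B7 → L1 hit [D]
14: R B7 → L1 hit [D]

DIRTY = [7]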